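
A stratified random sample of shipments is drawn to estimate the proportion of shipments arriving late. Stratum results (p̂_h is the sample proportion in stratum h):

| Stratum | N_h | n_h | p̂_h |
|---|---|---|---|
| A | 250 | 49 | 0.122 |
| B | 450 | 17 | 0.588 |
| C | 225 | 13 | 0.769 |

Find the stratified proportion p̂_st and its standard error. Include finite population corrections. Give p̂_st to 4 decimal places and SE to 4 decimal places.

N = 925; stratum weights W_h = N_h/N.
p̂_st = Σ W_h p̂_h = (250·0.122 + 450·0.588 + 225·0.769)/925 = 0.50608
V̂(p̂_st) = Σ W_h² (1 − n_h/N_h) p̂_h(1−p̂_h)/(n_h−1):
  stratum A: (250/925)²·(1 − 49/250)·0.122·0.878/48 = 0.000131059
  stratum B: (450/925)²·(1 − 17/450)·0.588·0.412/16 = 0.00344803
  stratum C: (225/925)²·(1 − 13/225)·0.769·0.231/12 = 0.000825262
V̂(p̂_st) = 0.00440435; SE = √V̂ = 0.0663653

p̂_st ≈ 0.5061, SE ≈ 0.0664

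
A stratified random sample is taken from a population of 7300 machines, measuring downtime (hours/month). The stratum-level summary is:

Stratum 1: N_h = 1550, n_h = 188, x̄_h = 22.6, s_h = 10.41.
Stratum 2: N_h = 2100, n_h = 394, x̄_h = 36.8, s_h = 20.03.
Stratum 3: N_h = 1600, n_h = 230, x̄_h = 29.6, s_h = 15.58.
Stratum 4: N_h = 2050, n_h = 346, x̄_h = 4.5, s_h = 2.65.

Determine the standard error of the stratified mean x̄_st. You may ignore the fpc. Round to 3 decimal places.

V̂(x̄_st) = Σ W_h² s_h²/n_h, with W_h = N_h/N and N = 7300:
  stratum 1: (1550/7300)²·10.41²/188 = 0.0259873
  stratum 2: (2100/7300)²·20.03²/394 = 0.0842672
  stratum 3: (1600/7300)²·15.58²/230 = 0.0506992
  stratum 4: (2050/7300)²·2.65²/346 = 0.00160058
V̂(x̄_st) = 0.162554
SE(x̄_st) = √0.162554 = 0.40318

SE(x̄_st) ≈ 0.403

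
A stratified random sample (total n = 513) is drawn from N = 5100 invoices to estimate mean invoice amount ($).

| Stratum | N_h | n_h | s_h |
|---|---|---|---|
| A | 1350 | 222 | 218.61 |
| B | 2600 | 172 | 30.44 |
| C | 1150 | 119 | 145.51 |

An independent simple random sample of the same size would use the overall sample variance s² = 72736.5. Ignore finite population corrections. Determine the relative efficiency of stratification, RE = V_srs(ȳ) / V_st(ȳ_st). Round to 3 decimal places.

RE ≈ 5.554

V̂(ȳ_st) = Σ W_h² s_h²/n_h, with W_h = N_h/N and N = 5100:
  stratum A: (1350/5100)²·218.61²/222 = 15.0839
  stratum B: (2600/5100)²·30.44²/172 = 1.40013
  stratum C: (1150/5100)²·145.51²/119 = 9.04678
V_st = 25.5308
V_srs = s²/n = 72736.5/513 = 141.787
Relative efficiency = V_srs / V_st = 141.787/25.5308 = 5.5535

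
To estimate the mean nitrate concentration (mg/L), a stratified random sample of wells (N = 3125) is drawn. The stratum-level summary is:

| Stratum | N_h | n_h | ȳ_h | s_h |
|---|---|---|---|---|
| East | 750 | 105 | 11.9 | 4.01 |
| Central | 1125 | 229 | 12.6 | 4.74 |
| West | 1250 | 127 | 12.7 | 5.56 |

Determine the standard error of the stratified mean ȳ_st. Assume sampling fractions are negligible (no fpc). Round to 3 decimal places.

V̂(ȳ_st) = Σ W_h² s_h²/n_h, with W_h = N_h/N and N = 3125:
  stratum East: (750/3125)²·4.01²/105 = 0.00882108
  stratum Central: (1125/3125)²·4.74²/229 = 0.0127153
  stratum West: (1250/3125)²·5.56²/127 = 0.0389463
V̂(ȳ_st) = 0.0604826
SE(ȳ_st) = √0.0604826 = 0.245932

SE(ȳ_st) ≈ 0.246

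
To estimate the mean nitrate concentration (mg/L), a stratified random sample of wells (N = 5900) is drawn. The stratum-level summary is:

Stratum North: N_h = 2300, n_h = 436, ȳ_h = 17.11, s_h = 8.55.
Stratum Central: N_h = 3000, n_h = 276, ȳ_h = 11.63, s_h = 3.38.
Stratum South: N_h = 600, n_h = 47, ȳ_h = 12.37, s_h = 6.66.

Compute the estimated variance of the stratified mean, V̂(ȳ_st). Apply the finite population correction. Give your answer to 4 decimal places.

V̂(ȳ_st) ≈ 0.0394

V̂(ȳ_st) = Σ W_h² (1 − n_h/N_h) s_h²/n_h, with W_h = N_h/N and N = 5900:
  stratum North: (2300/5900)²·(1 − 436/2300)·8.55²/436 = 0.0206498
  stratum Central: (3000/5900)²·(1 − 276/3000)·3.38²/276 = 0.00971737
  stratum South: (600/5900)²·(1 − 47/600)·6.66²/47 = 0.00899545
V̂(ȳ_st) = 0.0393626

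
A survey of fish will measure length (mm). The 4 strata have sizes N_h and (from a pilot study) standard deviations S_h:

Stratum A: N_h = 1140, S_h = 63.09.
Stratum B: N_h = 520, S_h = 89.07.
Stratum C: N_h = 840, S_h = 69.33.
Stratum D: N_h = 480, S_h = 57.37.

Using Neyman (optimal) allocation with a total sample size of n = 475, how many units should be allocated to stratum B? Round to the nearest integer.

108

Neyman allocation: n_h = n · N_h S_h / Σ N_i S_i, with n = 475.
  stratum A: N_h·S_h = 1140·63.09 = 71922.60
  stratum B: N_h·S_h = 520·89.07 = 46316.40
  stratum C: N_h·S_h = 840·69.33 = 58237.20
  stratum D: N_h·S_h = 480·57.37 = 27537.60
Σ N_h S_h = 204013.80
n for stratum B = 475·46316.40/204013.80 = 107.837 → 108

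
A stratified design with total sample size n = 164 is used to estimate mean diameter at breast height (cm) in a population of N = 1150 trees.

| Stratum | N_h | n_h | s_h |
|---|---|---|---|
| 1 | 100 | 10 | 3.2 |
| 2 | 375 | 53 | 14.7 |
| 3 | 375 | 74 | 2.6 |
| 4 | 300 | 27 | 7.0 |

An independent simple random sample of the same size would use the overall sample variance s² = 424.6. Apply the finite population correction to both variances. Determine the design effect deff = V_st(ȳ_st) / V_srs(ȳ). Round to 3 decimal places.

deff ≈ 0.225

V̂(ȳ_st) = Σ W_h² (1 − n_h/N_h) s_h²/n_h, with W_h = N_h/N and N = 1150:
  stratum 1: (100/1150)²·(1 − 10/100)·3.2²/10 = 0.00696862
  stratum 2: (375/1150)²·(1 − 53/375)·14.7²/53 = 0.372263
  stratum 3: (375/1150)²·(1 − 74/375)·2.6²/74 = 0.00779681
  stratum 4: (300/1150)²·(1 − 27/300)·7.0²/27 = 0.112388
V_st = 0.499417
V_srs = (1 − 164/1150)·424.6/164 = 2.21981
deff = V_st / V_srs = 0.499417/2.21981 = 0.2250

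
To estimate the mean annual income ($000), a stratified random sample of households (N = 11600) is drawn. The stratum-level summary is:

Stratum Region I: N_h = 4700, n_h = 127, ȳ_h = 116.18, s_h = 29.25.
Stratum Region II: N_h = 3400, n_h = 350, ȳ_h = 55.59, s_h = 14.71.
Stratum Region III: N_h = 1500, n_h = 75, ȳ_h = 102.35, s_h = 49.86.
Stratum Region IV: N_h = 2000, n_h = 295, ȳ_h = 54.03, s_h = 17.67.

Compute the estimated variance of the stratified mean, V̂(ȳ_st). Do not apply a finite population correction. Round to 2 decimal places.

V̂(ȳ_st) ≈ 1.74

V̂(ȳ_st) = Σ W_h² s_h²/n_h, with W_h = N_h/N and N = 11600:
  stratum Region I: (4700/11600)²·29.25²/127 = 1.10593
  stratum Region II: (3400/11600)²·14.71²/350 = 0.0531128
  stratum Region III: (1500/11600)²·49.86²/75 = 0.554255
  stratum Region IV: (2000/11600)²·17.67²/295 = 0.0314626
V̂(ȳ_st) = 1.74476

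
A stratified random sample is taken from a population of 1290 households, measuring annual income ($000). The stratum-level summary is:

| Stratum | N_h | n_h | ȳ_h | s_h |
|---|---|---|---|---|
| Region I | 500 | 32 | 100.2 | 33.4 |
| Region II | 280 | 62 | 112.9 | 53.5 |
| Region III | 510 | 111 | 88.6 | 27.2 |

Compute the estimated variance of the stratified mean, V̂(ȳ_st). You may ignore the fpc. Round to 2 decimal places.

V̂(ȳ_st) ≈ 8.45

V̂(ȳ_st) = Σ W_h² s_h²/n_h, with W_h = N_h/N and N = 1290:
  stratum Region I: (500/1290)²·33.4²/32 = 5.23725
  stratum Region II: (280/1290)²·53.5²/62 = 2.17497
  stratum Region III: (510/1290)²·27.2²/111 = 1.04178
V̂(ȳ_st) = 8.454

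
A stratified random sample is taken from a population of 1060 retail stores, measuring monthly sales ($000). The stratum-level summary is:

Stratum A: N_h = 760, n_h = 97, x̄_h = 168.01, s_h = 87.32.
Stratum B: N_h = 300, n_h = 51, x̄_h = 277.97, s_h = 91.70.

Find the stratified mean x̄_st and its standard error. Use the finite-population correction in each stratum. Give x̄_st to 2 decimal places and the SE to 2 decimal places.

x̄_st ≈ 199.13, SE ≈ 6.80

x̄_st = Σ W_h x̄_h = (760·168.01 + 300·277.97)/1060 = 199.13075
V̂(x̄_st) = Σ W_h² (1 − n_h/N_h) s_h²/n_h, with W_h = N_h/N and N = 1060:
  stratum A: (760/1060)²·(1 − 97/760)·87.32²/97 = 35.251
  stratum B: (300/1060)²·(1 − 51/300)·91.70²/51 = 10.9617
V̂(x̄_st) = 46.2127
SE(x̄_st) = √46.2127 = 6.79799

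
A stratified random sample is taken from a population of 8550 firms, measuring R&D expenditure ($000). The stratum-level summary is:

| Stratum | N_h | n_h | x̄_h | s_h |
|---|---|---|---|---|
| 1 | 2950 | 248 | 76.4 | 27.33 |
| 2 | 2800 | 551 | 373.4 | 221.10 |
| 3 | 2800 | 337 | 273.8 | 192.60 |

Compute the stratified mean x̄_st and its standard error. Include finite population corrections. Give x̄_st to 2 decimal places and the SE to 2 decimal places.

x̄_st = Σ W_h x̄_h = (2950·76.4 + 2800·373.4 + 2800·273.8)/8550 = 238.30877
V̂(x̄_st) = Σ W_h² (1 − n_h/N_h) s_h²/n_h, with W_h = N_h/N and N = 8550:
  stratum 1: (2950/8550)²·(1 − 248/2950)·27.33²/248 = 0.3284
  stratum 2: (2800/8550)²·(1 − 551/2800)·221.10²/551 = 7.6426
  stratum 3: (2800/8550)²·(1 − 337/2800)·192.60²/337 = 10.3842
V̂(x̄_st) = 18.3552
SE(x̄_st) = √18.3552 = 4.2843

x̄_st ≈ 238.31, SE ≈ 4.28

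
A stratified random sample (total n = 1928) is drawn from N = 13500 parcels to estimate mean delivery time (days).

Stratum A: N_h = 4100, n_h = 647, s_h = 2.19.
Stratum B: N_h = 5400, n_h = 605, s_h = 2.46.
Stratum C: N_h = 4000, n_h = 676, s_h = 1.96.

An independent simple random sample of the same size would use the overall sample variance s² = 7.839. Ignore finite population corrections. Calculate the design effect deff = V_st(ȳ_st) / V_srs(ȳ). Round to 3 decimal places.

deff ≈ 0.684

V̂(ȳ_st) = Σ W_h² s_h²/n_h, with W_h = N_h/N and N = 13500:
  stratum A: (4100/13500)²·2.19²/647 = 0.000683729
  stratum B: (5400/13500)²·2.46²/605 = 0.00160042
  stratum C: (4000/13500)²·1.96²/676 = 0.000498905
V_st = 0.00278306
V_srs = s²/n = 7.839/1928 = 0.00406587
deff = V_st / V_srs = 0.00278306/0.00406587 = 0.6845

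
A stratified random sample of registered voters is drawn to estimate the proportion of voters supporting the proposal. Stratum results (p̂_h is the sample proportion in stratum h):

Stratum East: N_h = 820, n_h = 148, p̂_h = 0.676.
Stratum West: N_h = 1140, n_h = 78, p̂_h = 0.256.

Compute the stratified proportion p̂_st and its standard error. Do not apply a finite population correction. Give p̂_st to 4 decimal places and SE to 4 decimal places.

p̂_st ≈ 0.4317, SE ≈ 0.0331

N = 1960; stratum weights W_h = N_h/N.
p̂_st = Σ W_h p̂_h = (820·0.676 + 1140·0.256)/1960 = 0.43171
V̂(p̂_st) = Σ W_h² p̂_h(1−p̂_h)/(n_h−1):
  stratum East: (820/1960)²·0.676·0.324/147 = 0.000260789
  stratum West: (1140/1960)²·0.256·0.744/77 = 0.000836796
V̂(p̂_st) = 0.00109759; SE = √V̂ = 0.0331298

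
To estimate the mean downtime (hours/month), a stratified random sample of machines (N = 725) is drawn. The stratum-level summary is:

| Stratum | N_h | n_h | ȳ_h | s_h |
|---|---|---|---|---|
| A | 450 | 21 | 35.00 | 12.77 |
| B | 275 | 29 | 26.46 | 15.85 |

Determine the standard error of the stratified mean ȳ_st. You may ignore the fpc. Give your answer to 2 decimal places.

V̂(ȳ_st) = Σ W_h² s_h²/n_h, with W_h = N_h/N and N = 725:
  stratum A: (450/725)²·12.77²/21 = 2.99166
  stratum B: (275/725)²·15.85²/29 = 1.24638
V̂(ȳ_st) = 4.23803
SE(ȳ_st) = √4.23803 = 2.05865

SE(ȳ_st) ≈ 2.06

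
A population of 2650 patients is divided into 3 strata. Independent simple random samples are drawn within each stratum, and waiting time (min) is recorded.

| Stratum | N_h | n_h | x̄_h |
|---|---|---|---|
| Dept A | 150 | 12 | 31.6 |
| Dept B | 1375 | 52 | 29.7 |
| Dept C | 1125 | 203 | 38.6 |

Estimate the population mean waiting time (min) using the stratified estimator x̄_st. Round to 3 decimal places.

N = Σ N_h = 2650. Stratum weights W_h = N_h/N.
x̄_st = (150·31.6 + 1375·29.7 + 1125·38.6) / 2650 = 33.58585

x̄_st ≈ 33.586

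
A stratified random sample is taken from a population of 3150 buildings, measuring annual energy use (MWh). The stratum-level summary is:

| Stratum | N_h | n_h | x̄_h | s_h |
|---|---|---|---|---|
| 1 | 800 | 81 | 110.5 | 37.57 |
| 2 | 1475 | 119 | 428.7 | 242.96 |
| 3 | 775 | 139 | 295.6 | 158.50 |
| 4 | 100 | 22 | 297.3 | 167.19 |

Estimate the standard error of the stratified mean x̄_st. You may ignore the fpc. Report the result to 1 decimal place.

SE(x̄_st) ≈ 11.1

V̂(x̄_st) = Σ W_h² s_h²/n_h, with W_h = N_h/N and N = 3150:
  stratum 1: (800/3150)²·37.57²/81 = 1.12397
  stratum 2: (1475/3150)²·242.96²/119 = 108.764
  stratum 3: (775/3150)²·158.50²/139 = 10.9402
  stratum 4: (100/3150)²·167.19²/22 = 1.28049
V̂(x̄_st) = 122.109
SE(x̄_st) = √122.109 = 11.0503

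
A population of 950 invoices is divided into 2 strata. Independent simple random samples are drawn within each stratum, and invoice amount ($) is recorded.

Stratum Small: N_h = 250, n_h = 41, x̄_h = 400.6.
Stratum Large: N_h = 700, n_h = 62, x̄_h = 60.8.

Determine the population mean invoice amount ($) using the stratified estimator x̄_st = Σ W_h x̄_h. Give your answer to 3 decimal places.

N = Σ N_h = 950. Stratum weights W_h = N_h/N.
x̄_st = (250·400.6 + 700·60.8) / 950 = 150.22105

x̄_st ≈ 150.221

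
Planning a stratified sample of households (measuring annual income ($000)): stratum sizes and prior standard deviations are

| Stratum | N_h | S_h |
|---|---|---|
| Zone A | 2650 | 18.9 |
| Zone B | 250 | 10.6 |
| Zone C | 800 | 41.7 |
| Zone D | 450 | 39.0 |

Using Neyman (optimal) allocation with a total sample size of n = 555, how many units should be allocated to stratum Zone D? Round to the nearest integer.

Neyman allocation: n_h = n · N_h S_h / Σ N_i S_i, with n = 555.
  stratum Zone A: N_h·S_h = 2650·18.9 = 50085.00
  stratum Zone B: N_h·S_h = 250·10.6 = 2650.00
  stratum Zone C: N_h·S_h = 800·41.7 = 33360.00
  stratum Zone D: N_h·S_h = 450·39.0 = 17550.00
Σ N_h S_h = 103645.00
n for stratum Zone D = 555·17550.00/103645.00 = 93.977 → 94

94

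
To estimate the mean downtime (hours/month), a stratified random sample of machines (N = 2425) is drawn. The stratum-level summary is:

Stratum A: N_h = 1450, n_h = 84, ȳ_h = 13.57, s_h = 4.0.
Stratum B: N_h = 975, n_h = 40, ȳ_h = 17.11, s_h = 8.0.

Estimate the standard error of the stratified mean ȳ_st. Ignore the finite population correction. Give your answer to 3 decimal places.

SE(ȳ_st) ≈ 0.572

V̂(ȳ_st) = Σ W_h² s_h²/n_h, with W_h = N_h/N and N = 2425:
  stratum A: (1450/2425)²·4.0²/84 = 0.068101
  stratum B: (975/2425)²·8.0²/40 = 0.258646
V̂(ȳ_st) = 0.326747
SE(ȳ_st) = √0.326747 = 0.571618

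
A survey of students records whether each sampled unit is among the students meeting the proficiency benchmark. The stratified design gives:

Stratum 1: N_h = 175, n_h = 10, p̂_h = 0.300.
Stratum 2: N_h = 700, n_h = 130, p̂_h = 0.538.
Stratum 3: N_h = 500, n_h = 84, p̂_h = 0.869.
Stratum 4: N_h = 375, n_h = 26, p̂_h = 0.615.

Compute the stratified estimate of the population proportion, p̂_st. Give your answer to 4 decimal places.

N = 1750; stratum weights W_h = N_h/N.
p̂_st = Σ W_h p̂_h = (175·0.300 + 700·0.538 + 500·0.869 + 375·0.615)/1750 = 0.62527

p̂_st ≈ 0.6253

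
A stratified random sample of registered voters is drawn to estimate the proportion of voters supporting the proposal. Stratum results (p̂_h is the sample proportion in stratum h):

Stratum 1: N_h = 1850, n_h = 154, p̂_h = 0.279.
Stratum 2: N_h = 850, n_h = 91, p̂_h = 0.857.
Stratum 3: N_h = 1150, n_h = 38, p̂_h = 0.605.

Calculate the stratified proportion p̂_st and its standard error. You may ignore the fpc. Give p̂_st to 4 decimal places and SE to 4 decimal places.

p̂_st ≈ 0.5040, SE ≈ 0.0308

N = 3850; stratum weights W_h = N_h/N.
p̂_st = Σ W_h p̂_h = (1850·0.279 + 850·0.857 + 1150·0.605)/3850 = 0.50399
V̂(p̂_st) = Σ W_h² p̂_h(1−p̂_h)/(n_h−1):
  stratum 1: (1850/3850)²·0.279·0.721/153 = 0.000303578
  stratum 2: (850/3850)²·0.857·0.143/90 = 6.63729e-05
  stratum 3: (1150/3850)²·0.605·0.395/37 = 0.000576269
V̂(p̂_st) = 0.000946219; SE = √V̂ = 0.0307607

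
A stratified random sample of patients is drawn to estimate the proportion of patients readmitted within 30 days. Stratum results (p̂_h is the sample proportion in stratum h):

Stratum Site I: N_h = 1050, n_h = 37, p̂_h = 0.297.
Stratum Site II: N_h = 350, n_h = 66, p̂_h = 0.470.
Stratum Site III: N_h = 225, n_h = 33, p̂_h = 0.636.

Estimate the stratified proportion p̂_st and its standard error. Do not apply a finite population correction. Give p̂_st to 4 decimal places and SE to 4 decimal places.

N = 1625; stratum weights W_h = N_h/N.
p̂_st = Σ W_h p̂_h = (1050·0.297 + 350·0.470 + 225·0.636)/1625 = 0.38120
V̂(p̂_st) = Σ W_h² p̂_h(1−p̂_h)/(n_h−1):
  stratum Site I: (1050/1625)²·0.297·0.703/36 = 0.00242148
  stratum Site II: (350/1625)²·0.470·0.530/65 = 0.000177783
  stratum Site III: (225/1625)²·0.636·0.364/32 = 0.000138697
V̂(p̂_st) = 0.00273796; SE = √V̂ = 0.0523255

p̂_st ≈ 0.3812, SE ≈ 0.0523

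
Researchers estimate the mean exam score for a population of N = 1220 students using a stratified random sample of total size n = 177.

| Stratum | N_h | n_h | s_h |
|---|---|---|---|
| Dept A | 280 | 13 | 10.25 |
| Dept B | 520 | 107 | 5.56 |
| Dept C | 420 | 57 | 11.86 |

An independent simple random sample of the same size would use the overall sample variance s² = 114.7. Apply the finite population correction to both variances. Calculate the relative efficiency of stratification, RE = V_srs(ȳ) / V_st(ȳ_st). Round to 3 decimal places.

RE ≈ 0.791

V̂(ȳ_st) = Σ W_h² (1 − n_h/N_h) s_h²/n_h, with W_h = N_h/N and N = 1220:
  stratum Dept A: (280/1220)²·(1 − 13/280)·10.25²/13 = 0.405933
  stratum Dept B: (520/1220)²·(1 − 107/520)·5.56²/107 = 0.0416869
  stratum Dept C: (420/1220)²·(1 − 57/420)·11.86²/57 = 0.252773
V_st = 0.700393
V_srs = (1 − 177/1220)·114.7/177 = 0.554006
Relative efficiency = V_srs / V_st = 0.554006/0.700393 = 0.7910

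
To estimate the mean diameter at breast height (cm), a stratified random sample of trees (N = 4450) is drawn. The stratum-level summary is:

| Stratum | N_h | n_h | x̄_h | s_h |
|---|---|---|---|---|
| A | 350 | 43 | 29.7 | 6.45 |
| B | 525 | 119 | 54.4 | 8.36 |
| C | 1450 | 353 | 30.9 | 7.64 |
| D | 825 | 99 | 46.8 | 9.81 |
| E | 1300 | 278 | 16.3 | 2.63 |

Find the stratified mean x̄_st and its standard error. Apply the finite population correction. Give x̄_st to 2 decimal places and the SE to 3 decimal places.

x̄_st ≈ 32.26, SE ≈ 0.236

x̄_st = Σ W_h x̄_h = (350·29.7 + 525·54.4 + 1450·30.9 + 825·46.8 + 1300·16.3)/4450 = 32.26067
V̂(x̄_st) = Σ W_h² (1 − n_h/N_h) s_h²/n_h, with W_h = N_h/N and N = 4450:
  stratum A: (350/4450)²·(1 − 43/350)·6.45²/43 = 0.00524973
  stratum B: (525/4450)²·(1 − 119/525)·8.36²/119 = 0.00632166
  stratum C: (1450/4450)²·(1 − 353/1450)·7.64²/353 = 0.0132821
  stratum D: (825/4450)²·(1 − 99/825)·9.81²/99 = 0.0294018
  stratum E: (1300/4450)²·(1 − 278/1300)·2.63²/278 = 0.00166933
V̂(x̄_st) = 0.0559246
SE(x̄_st) = √0.0559246 = 0.236484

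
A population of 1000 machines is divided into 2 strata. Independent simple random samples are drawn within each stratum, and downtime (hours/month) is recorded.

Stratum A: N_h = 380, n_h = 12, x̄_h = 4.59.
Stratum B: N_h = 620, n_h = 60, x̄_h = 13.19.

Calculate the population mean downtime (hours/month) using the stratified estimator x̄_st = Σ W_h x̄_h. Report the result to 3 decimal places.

N = Σ N_h = 1000. Stratum weights W_h = N_h/N.
x̄_st = (380·4.59 + 620·13.19) / 1000 = 9.92200

x̄_st ≈ 9.922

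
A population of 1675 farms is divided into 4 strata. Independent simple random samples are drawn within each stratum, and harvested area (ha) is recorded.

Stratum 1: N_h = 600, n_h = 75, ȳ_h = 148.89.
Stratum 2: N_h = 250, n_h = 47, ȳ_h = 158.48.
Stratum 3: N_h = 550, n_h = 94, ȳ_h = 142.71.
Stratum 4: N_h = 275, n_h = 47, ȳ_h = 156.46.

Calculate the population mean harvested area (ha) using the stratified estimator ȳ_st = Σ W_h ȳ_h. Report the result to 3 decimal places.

ȳ_st ≈ 149.535

N = Σ N_h = 1675. Stratum weights W_h = N_h/N.
ȳ_st = (600·148.89 + 250·158.48 + 550·142.71 + 275·156.46) / 1675 = 149.53493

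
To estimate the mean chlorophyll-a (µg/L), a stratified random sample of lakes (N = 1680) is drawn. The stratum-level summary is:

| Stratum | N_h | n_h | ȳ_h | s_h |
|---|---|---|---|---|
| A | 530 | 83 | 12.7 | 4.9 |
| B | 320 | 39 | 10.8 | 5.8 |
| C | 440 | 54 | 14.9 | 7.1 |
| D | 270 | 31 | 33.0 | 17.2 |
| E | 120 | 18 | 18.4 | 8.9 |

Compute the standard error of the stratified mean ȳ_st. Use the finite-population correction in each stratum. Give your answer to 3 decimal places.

V̂(ȳ_st) = Σ W_h² (1 − n_h/N_h) s_h²/n_h, with W_h = N_h/N and N = 1680:
  stratum A: (530/1680)²·(1 − 83/530)·4.9²/83 = 0.0242817
  stratum B: (320/1680)²·(1 − 39/320)·5.8²/39 = 0.0274808
  stratum C: (440/1680)²·(1 − 54/440)·7.1²/54 = 0.0561752
  stratum D: (270/1680)²·(1 − 31/270)·17.2²/31 = 0.218192
  stratum E: (120/1680)²·(1 − 18/120)·8.9²/18 = 0.019084
V̂(ȳ_st) = 0.345213
SE(ȳ_st) = √0.345213 = 0.587549

SE(ȳ_st) ≈ 0.588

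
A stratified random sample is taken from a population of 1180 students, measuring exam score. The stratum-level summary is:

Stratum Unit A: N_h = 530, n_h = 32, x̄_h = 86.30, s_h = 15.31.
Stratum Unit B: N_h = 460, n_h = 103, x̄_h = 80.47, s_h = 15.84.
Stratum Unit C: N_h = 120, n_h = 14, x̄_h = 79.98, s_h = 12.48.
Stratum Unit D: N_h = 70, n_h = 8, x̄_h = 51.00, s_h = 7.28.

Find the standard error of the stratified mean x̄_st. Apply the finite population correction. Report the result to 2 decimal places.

SE(x̄_st) ≈ 1.34

V̂(x̄_st) = Σ W_h² (1 − n_h/N_h) s_h²/n_h, with W_h = N_h/N and N = 1180:
  stratum Unit A: (530/1180)²·(1 − 32/530)·15.31²/32 = 1.38849
  stratum Unit B: (460/1180)²·(1 − 103/460)·15.84²/103 = 0.2873
  stratum Unit C: (120/1180)²·(1 − 14/120)·12.48²/14 = 0.101631
  stratum Unit D: (70/1180)²·(1 − 8/70)·7.28²/8 = 0.020649
V̂(x̄_st) = 1.79807
SE(x̄_st) = √1.79807 = 1.34092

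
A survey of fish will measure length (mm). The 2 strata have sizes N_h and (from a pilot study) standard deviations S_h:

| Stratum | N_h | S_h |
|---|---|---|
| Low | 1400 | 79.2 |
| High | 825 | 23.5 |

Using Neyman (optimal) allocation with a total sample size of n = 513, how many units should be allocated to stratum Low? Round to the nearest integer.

437

Neyman allocation: n_h = n · N_h S_h / Σ N_i S_i, with n = 513.
  stratum Low: N_h·S_h = 1400·79.2 = 110880.00
  stratum High: N_h·S_h = 825·23.5 = 19387.50
Σ N_h S_h = 130267.50
n for stratum Low = 513·110880.00/130267.50 = 436.651 → 437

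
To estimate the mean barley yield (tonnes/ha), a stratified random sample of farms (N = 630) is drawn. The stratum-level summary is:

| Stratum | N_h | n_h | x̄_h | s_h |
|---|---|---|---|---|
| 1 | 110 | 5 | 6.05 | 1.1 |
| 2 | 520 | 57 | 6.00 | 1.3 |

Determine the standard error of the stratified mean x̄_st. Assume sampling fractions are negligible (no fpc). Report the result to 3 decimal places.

V̂(x̄_st) = Σ W_h² s_h²/n_h, with W_h = N_h/N and N = 630:
  stratum 1: (110/630)²·1.1²/5 = 0.00737768
  stratum 2: (520/630)²·1.3²/57 = 0.0201994
V̂(x̄_st) = 0.027577
SE(x̄_st) = √0.027577 = 0.166063

SE(x̄_st) ≈ 0.166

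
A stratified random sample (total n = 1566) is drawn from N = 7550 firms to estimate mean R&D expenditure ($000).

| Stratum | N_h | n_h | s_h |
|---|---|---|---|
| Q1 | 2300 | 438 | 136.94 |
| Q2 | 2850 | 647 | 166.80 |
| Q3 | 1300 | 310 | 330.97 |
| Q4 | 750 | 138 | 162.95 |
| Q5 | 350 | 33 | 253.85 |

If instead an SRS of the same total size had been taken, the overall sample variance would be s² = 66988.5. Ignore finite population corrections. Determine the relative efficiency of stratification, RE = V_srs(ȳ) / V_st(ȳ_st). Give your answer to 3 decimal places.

RE ≈ 1.604

V̂(ȳ_st) = Σ W_h² s_h²/n_h, with W_h = N_h/N and N = 7550:
  stratum Q1: (2300/7550)²·136.94²/438 = 3.97327
  stratum Q2: (2850/7550)²·166.80²/647 = 6.1275
  stratum Q3: (1300/7550)²·330.97²/310 = 10.4763
  stratum Q4: (750/7550)²·162.95²/138 = 1.89871
  stratum Q5: (350/7550)²·253.85²/33 = 4.19646
V_st = 26.6723
V_srs = s²/n = 66988.5/1566 = 42.7768
Relative efficiency = V_srs / V_st = 42.7768/26.6723 = 1.6038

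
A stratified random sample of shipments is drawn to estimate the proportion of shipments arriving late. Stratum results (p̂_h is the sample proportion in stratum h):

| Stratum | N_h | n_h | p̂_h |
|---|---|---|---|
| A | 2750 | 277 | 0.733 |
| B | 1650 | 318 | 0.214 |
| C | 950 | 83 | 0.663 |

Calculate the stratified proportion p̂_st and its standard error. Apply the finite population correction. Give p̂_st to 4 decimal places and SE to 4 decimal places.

N = 5350; stratum weights W_h = N_h/N.
p̂_st = Σ W_h p̂_h = (2750·0.733 + 1650·0.214 + 950·0.663)/5350 = 0.56050
V̂(p̂_st) = Σ W_h² (1 − n_h/N_h) p̂_h(1−p̂_h)/(n_h−1):
  stratum A: (2750/5350)²·(1 − 277/2750)·0.733·0.267/276 = 0.000168483
  stratum B: (1650/5350)²·(1 − 318/1650)·0.214·0.786/317 = 4.07434e-05
  stratum C: (950/5350)²·(1 − 83/950)·0.663·0.337/82 = 7.84088e-05
V̂(p̂_st) = 0.000287635; SE = √V̂ = 0.0169598

p̂_st ≈ 0.5605, SE ≈ 0.0170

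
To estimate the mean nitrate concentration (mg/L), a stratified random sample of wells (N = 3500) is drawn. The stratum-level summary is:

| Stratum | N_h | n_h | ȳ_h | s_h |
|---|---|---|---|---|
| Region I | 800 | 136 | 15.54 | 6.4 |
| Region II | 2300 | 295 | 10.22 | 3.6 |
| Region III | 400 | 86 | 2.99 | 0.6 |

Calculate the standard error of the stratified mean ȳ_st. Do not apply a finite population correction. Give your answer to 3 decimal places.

SE(ȳ_st) ≈ 0.186

V̂(ȳ_st) = Σ W_h² s_h²/n_h, with W_h = N_h/N and N = 3500:
  stratum Region I: (800/3500)²·6.4²/136 = 0.0157349
  stratum Region II: (2300/3500)²·3.6²/295 = 0.0189715
  stratum Region III: (400/3500)²·0.6²/86 = 5.46749e-05
V̂(ȳ_st) = 0.0347611
SE(ȳ_st) = √0.0347611 = 0.186443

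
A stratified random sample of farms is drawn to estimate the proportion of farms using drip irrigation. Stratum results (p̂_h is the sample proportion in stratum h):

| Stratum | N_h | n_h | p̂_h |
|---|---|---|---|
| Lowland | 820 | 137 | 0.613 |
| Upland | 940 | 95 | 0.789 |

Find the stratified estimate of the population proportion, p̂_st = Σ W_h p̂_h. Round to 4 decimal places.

p̂_st ≈ 0.7070

N = 1760; stratum weights W_h = N_h/N.
p̂_st = Σ W_h p̂_h = (820·0.613 + 940·0.789)/1760 = 0.70700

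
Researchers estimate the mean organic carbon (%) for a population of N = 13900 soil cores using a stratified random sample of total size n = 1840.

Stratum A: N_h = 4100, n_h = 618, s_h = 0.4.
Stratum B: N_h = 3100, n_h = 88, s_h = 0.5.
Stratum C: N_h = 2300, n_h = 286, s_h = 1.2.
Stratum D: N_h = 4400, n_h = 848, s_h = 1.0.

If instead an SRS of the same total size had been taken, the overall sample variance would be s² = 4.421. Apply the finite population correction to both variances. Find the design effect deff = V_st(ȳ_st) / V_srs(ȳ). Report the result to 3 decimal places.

V̂(ȳ_st) = Σ W_h² (1 − n_h/N_h) s_h²/n_h, with W_h = N_h/N and N = 13900:
  stratum A: (4100/13900)²·(1 − 618/4100)·0.4²/618 = 1.913e-05
  stratum B: (3100/13900)²·(1 − 88/3100)·0.5²/88 = 0.000137292
  stratum C: (2300/13900)²·(1 − 286/2300)·1.2²/286 = 0.000120713
  stratum D: (4400/13900)²·(1 − 848/4400)·1.0²/848 = 9.53894e-05
V_st = 0.000372524
V_srs = (1 − 1840/13900)·4.421/1840 = 0.00208466
deff = V_st / V_srs = 0.000372524/0.00208466 = 0.1787

deff ≈ 0.179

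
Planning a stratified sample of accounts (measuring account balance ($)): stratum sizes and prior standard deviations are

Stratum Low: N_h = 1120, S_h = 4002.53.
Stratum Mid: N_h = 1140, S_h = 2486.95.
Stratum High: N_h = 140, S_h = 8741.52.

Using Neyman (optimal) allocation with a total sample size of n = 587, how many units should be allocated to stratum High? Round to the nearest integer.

Neyman allocation: n_h = n · N_h S_h / Σ N_i S_i, with n = 587.
  stratum Low: N_h·S_h = 1120·4002.53 = 4482833.60
  stratum Mid: N_h·S_h = 1140·2486.95 = 2835123.00
  stratum High: N_h·S_h = 140·8741.52 = 1223812.80
Σ N_h S_h = 8541769.40
n for stratum High = 587·1223812.80/8541769.40 = 84.102 → 84

84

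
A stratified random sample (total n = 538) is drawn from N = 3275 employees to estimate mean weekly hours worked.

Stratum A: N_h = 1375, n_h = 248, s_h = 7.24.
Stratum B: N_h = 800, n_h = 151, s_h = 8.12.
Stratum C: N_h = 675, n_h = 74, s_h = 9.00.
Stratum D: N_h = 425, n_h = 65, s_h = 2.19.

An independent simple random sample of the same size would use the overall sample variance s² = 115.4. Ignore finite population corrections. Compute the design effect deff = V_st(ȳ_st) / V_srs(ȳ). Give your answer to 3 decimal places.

deff ≈ 0.518

V̂(ȳ_st) = Σ W_h² s_h²/n_h, with W_h = N_h/N and N = 3275:
  stratum A: (1375/3275)²·7.24²/248 = 0.037257
  stratum B: (800/3275)²·8.12²/151 = 0.0260551
  stratum C: (675/3275)²·9.00²/74 = 0.0464984
  stratum D: (425/3275)²·2.19²/65 = 0.0012426
V_st = 0.111053
V_srs = s²/n = 115.4/538 = 0.214498
deff = V_st / V_srs = 0.111053/0.214498 = 0.5177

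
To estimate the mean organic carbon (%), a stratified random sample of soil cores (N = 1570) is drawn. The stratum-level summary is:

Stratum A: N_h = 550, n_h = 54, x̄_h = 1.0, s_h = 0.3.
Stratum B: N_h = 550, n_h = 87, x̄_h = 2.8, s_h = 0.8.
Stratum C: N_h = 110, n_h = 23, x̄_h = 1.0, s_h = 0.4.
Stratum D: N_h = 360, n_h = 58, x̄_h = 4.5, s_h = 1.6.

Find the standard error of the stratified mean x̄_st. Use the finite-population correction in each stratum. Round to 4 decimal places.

SE(x̄_st) ≈ 0.0540

V̂(x̄_st) = Σ W_h² (1 − n_h/N_h) s_h²/n_h, with W_h = N_h/N and N = 1570:
  stratum A: (550/1570)²·(1 − 54/550)·0.3²/54 = 0.000184456
  stratum B: (550/1570)²·(1 − 87/550)·0.8²/87 = 0.000759985
  stratum C: (110/1570)²·(1 − 23/110)·0.4²/23 = 2.70088e-05
  stratum D: (360/1570)²·(1 − 58/360)·1.6²/58 = 0.0019468
V̂(x̄_st) = 0.00291825
SE(x̄_st) = √0.00291825 = 0.0540209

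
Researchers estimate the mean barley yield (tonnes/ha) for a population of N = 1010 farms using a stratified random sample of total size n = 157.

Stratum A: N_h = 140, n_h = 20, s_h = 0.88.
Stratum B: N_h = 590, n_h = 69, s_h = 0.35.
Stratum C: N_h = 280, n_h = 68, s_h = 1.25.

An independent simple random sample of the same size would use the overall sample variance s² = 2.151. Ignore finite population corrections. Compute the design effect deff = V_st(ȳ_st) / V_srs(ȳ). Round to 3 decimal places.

V̂(ȳ_st) = Σ W_h² s_h²/n_h, with W_h = N_h/N and N = 1010:
  stratum A: (140/1010)²·0.88²/20 = 0.000743958
  stratum B: (590/1010)²·0.35²/69 = 0.000605827
  stratum C: (280/1010)²·1.25²/68 = 0.00176597
V_st = 0.00311576
V_srs = s²/n = 2.151/157 = 0.0137006
deff = V_st / V_srs = 0.00311576/0.0137006 = 0.2274

deff ≈ 0.227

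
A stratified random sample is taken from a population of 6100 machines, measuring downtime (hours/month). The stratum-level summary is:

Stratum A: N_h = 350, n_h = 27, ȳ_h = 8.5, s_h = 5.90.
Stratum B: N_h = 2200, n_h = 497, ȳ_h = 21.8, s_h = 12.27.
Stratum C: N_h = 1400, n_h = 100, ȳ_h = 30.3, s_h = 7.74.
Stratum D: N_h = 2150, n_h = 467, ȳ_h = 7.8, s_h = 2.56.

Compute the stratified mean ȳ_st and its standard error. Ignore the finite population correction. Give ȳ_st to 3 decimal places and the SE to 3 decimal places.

ȳ_st ≈ 18.053, SE ≈ 0.277

ȳ_st = Σ W_h ȳ_h = (350·8.5 + 2200·21.8 + 1400·30.3 + 2150·7.8)/6100 = 18.05328
V̂(ȳ_st) = Σ W_h² s_h²/n_h, with W_h = N_h/N and N = 6100:
  stratum A: (350/6100)²·5.90²/27 = 0.0042444
  stratum B: (2200/6100)²·12.27²/497 = 0.039402
  stratum C: (1400/6100)²·7.74²/100 = 0.0315557
  stratum D: (2150/6100)²·2.56²/467 = 0.00174333
V̂(ȳ_st) = 0.0769455
SE(ȳ_st) = √0.0769455 = 0.27739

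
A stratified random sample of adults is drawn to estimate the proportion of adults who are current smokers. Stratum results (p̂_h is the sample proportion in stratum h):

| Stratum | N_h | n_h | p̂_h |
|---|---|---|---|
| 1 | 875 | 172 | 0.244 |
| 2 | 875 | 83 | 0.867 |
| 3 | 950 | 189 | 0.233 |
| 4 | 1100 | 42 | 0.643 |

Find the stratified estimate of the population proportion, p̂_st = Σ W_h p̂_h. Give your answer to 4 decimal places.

p̂_st ≈ 0.5002

N = 3800; stratum weights W_h = N_h/N.
p̂_st = Σ W_h p̂_h = (875·0.244 + 875·0.867 + 950·0.233 + 1100·0.643)/3800 = 0.50020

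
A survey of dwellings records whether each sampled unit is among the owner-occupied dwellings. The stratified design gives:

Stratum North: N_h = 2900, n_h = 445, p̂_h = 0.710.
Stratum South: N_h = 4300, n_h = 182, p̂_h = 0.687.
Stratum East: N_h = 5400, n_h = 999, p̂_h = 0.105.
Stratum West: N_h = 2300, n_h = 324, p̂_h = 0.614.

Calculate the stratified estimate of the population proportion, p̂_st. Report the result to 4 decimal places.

N = 14900; stratum weights W_h = N_h/N.
p̂_st = Σ W_h p̂_h = (2900·0.710 + 4300·0.687 + 5400·0.105 + 2300·0.614)/14900 = 0.46928

p̂_st ≈ 0.4693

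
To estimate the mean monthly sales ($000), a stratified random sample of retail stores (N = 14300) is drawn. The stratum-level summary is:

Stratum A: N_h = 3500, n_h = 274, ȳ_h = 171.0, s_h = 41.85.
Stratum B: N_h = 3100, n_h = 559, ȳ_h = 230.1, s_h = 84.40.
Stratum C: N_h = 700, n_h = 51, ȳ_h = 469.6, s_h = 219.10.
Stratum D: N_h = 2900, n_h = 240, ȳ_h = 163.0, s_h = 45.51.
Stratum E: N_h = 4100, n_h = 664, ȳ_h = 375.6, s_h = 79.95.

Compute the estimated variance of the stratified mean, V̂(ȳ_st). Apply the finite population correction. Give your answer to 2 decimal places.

V̂(ȳ_st) ≈ 3.92

V̂(ȳ_st) = Σ W_h² (1 − n_h/N_h) s_h²/n_h, with W_h = N_h/N and N = 14300:
  stratum A: (3500/14300)²·(1 − 274/3500)·41.85²/274 = 0.35294
  stratum B: (3100/14300)²·(1 − 559/3100)·84.40²/559 = 0.490871
  stratum C: (700/14300)²·(1 − 51/700)·219.10²/51 = 2.09115
  stratum D: (2900/14300)²·(1 − 240/2900)·45.51²/240 = 0.325544
  stratum E: (4100/14300)²·(1 − 664/4100)·79.95²/664 = 0.663184
V̂(ȳ_st) = 3.92369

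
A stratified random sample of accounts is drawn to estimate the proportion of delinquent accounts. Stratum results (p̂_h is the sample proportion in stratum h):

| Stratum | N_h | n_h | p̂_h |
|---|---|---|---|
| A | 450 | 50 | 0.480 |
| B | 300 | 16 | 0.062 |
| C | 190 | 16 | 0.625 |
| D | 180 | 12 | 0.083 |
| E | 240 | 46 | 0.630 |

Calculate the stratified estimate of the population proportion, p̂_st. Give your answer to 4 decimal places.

N = 1360; stratum weights W_h = N_h/N.
p̂_st = Σ W_h p̂_h = (450·0.480 + 300·0.062 + 190·0.625 + 180·0.083 + 240·0.630)/1360 = 0.38198

p̂_st ≈ 0.3820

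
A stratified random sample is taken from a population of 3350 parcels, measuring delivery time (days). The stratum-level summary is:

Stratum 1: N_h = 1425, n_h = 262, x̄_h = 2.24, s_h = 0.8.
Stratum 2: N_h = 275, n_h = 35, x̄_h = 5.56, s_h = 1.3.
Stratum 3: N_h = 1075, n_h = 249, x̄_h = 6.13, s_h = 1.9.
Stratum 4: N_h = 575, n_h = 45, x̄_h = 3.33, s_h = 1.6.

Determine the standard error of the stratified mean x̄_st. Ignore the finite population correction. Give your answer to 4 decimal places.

SE(x̄_st) ≈ 0.0627

V̂(x̄_st) = Σ W_h² s_h²/n_h, with W_h = N_h/N and N = 3350:
  stratum 1: (1425/3350)²·0.8²/262 = 0.000441996
  stratum 2: (275/3350)²·1.3²/35 = 0.000325383
  stratum 3: (1075/3350)²·1.9²/249 = 0.00149292
  stratum 4: (575/3350)²·1.6²/45 = 0.001676
V̂(x̄_st) = 0.00393629
SE(x̄_st) = √0.00393629 = 0.0627399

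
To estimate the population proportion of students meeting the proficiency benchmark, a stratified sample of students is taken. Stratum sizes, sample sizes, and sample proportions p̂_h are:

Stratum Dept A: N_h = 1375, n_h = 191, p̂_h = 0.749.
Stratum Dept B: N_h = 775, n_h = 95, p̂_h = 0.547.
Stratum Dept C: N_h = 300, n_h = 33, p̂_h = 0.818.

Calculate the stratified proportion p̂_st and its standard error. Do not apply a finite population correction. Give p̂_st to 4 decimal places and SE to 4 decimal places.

N = 2450; stratum weights W_h = N_h/N.
p̂_st = Σ W_h p̂_h = (1375·0.749 + 775·0.547 + 300·0.818)/2450 = 0.69355
V̂(p̂_st) = Σ W_h² p̂_h(1−p̂_h)/(n_h−1):
  stratum Dept A: (1375/2450)²·0.749·0.251/190 = 0.000311656
  stratum Dept B: (775/2450)²·0.547·0.453/94 = 0.000263772
  stratum Dept C: (300/2450)²·0.818·0.182/32 = 6.97566e-05
V̂(p̂_st) = 0.000645184; SE = √V̂ = 0.0254005

p̂_st ≈ 0.6936, SE ≈ 0.0254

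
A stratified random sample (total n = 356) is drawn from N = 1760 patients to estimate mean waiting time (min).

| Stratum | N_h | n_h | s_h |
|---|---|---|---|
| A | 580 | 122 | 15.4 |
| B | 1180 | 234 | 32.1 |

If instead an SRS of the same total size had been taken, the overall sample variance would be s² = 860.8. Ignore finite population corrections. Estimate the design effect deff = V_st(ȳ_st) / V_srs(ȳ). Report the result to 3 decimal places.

V̂(ȳ_st) = Σ W_h² s_h²/n_h, with W_h = N_h/N and N = 1760:
  stratum A: (580/1760)²·15.4²/122 = 0.211112
  stratum B: (1180/1760)²·32.1²/234 = 1.9794
V_st = 2.19051
V_srs = s²/n = 860.8/356 = 2.41798
deff = V_st / V_srs = 2.19051/2.41798 = 0.9059

deff ≈ 0.906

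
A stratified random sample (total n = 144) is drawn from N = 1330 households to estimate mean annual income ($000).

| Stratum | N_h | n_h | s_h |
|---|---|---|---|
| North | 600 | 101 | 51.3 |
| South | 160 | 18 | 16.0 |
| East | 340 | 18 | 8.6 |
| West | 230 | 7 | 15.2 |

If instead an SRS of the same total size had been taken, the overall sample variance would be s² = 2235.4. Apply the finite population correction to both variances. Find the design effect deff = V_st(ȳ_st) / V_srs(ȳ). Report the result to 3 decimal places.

deff ≈ 0.419

V̂(ȳ_st) = Σ W_h² (1 − n_h/N_h) s_h²/n_h, with W_h = N_h/N and N = 1330:
  stratum North: (600/1330)²·(1 − 101/600)·51.3²/101 = 4.41024
  stratum South: (160/1330)²·(1 − 18/160)·16.0²/18 = 0.182672
  stratum East: (340/1330)²·(1 − 18/340)·8.6²/18 = 0.254306
  stratum West: (230/1330)²·(1 − 7/230)·15.2²/7 = 0.957015
V_st = 5.80423
V_srs = (1 − 144/1330)·2235.4/144 = 13.8429
deff = V_st / V_srs = 5.80423/13.8429 = 0.4193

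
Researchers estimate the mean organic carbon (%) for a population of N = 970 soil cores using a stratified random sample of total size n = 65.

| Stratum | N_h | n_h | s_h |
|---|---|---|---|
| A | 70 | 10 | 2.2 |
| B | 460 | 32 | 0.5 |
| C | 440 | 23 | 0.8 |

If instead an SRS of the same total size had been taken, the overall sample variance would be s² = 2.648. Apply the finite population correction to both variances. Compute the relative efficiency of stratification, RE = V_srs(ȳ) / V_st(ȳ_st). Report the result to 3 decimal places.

RE ≈ 4.122

V̂(ȳ_st) = Σ W_h² (1 − n_h/N_h) s_h²/n_h, with W_h = N_h/N and N = 970:
  stratum A: (70/970)²·(1 − 10/70)·2.2²/10 = 0.00216048
  stratum B: (460/970)²·(1 − 32/460)·0.5²/32 = 0.00163474
  stratum C: (440/970)²·(1 − 23/440)·0.8²/23 = 0.00542622
V_st = 0.00922144
V_srs = (1 − 65/970)·2.648/65 = 0.0380086
Relative efficiency = V_srs / V_st = 0.0380086/0.00922144 = 4.1218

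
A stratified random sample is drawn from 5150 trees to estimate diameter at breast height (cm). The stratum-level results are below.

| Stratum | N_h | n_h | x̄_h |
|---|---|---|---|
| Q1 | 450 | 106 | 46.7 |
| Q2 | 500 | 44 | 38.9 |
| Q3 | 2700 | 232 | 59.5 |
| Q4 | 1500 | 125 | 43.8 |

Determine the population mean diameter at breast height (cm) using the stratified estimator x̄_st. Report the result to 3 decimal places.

N = Σ N_h = 5150. Stratum weights W_h = N_h/N.
x̄_st = (450·46.7 + 500·38.9 + 2700·59.5 + 1500·43.8) / 5150 = 51.80874

x̄_st ≈ 51.809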